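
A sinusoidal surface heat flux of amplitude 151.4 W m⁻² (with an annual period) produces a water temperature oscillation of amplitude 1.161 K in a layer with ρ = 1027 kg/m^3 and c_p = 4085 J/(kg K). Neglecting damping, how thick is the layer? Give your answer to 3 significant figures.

ω = 2π / 3.15×10^7 s = 1.99×10^-7 s⁻¹.
Required C = F₀ / (A ω) = 151.4 / (1.161 × 1.99×10^-7) = 6.55×10^8 J/(m²·K).
D = C / (ρ c_p) = 6.55×10^8 / (1027 × 4085) = 156 m.

156 m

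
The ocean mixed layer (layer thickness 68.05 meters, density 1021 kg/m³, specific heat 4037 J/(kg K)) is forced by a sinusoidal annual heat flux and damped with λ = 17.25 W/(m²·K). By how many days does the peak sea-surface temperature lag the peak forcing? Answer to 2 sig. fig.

74 days

Areal heat capacity C = ρ c_p D = 1021 × 4037 × 68.05 = 2.80×10^8 J/(m^2 K).
ω = 2π / 3.15×10^7 s = 1.99×10^-7 s⁻¹.
Phase lag φ = arctan(Cω/λ) = arctan(55.9/17.25) = 1.27 rad.
Time lag = φ / ω = 1.27 / 1.99×10^-7 = 6.38×10^6 s = 73.9 days.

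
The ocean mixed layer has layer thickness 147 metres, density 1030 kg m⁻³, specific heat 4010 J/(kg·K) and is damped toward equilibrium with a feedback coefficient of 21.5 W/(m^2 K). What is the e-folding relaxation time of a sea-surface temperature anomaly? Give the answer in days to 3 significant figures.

327 days

Areal heat capacity C = ρ c_p D = 1030 × 4010 × 147 = 6.07×10^8 J/(m²·K).
Relaxation time τ = C / λ = 6.07×10^8 / 21.5 = 2.82×10^7 s.
In days: 2.82×10^7 s / (86400 s/day) = 327 days.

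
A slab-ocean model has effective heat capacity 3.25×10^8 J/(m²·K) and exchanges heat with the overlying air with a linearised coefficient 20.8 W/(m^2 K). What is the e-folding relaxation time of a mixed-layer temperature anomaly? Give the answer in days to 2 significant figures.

180 days

Areal heat capacity C = 3.25×10^8 J/(m²·K) (given).
Relaxation time τ = C / λ = 3.25×10^8 / 20.8 = 1.56×10^7 s.
In days: 1.56×10^7 s / (86400 s/day) = 181 days.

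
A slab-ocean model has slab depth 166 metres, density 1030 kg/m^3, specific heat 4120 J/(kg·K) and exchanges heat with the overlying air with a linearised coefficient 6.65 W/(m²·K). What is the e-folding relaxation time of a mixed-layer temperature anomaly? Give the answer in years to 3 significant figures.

Areal heat capacity C = ρ c_p D = 1030 × 4120 × 166 = 7.04×10^8 J m⁻² K⁻¹.
Relaxation time τ = C / λ = 7.04×10^8 / 6.65 = 1.06×10^8 s.
In years: 1.06×10^8 s / (3.156×10^7 s/year) = 3.36 years.

3.36 years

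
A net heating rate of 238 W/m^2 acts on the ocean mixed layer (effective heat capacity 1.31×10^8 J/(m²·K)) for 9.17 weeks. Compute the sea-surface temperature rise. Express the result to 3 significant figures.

10.1 K

Areal heat capacity C = 1.31×10^8 J/(m²·K) (given).
Net heat input Q = F Δt = 238 × (9.17 weeks × 6.048×10^5 s/week) = 1.32×10^9 J/m².
ΔT = Q / C = 1.32×10^9 / 1.31×10^8 = 10.1 K.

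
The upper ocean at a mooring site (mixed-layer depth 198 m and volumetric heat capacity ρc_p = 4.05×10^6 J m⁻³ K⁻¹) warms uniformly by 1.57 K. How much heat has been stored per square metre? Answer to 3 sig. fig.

1.26×10^9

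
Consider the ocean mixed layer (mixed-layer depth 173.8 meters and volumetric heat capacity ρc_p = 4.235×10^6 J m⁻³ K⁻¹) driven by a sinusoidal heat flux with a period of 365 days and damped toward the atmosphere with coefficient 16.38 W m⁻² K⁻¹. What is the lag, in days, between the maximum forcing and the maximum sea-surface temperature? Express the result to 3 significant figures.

84.8 days

Areal heat capacity C = ρc_p × D = 4.235×10^6 × 173.8 = 7.36×10^8 J/(m²·K).
ω = 2π / 3.15×10^7 s = 1.99×10^-7 s⁻¹.
Phase lag φ = arctan(Cω/λ) = arctan(147/16.38) = 1.46 rad.
Time lag = φ / ω = 1.46 / 1.99×10^-7 = 7.33×10^6 s = 84.8 days.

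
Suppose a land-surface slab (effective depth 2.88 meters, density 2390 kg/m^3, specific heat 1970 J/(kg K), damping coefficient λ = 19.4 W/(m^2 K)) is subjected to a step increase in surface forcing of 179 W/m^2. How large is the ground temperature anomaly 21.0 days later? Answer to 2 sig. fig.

Areal heat capacity C = ρ c_p D = 2390 × 1970 × 2.88 = 1.36×10^7 J/(m²·K).
τ = C / λ = 1.36×10^7 / 19.4 = 6.99×10^5 s.
Equilibrium anomaly ΔT_eq = F / λ = 179 / 19.4 = 9.23 K.
t = 21.0 days = 1.81×10^6 s, so t/τ = 2.60.
ΔT(t) = ΔT_eq (1 − e^(−t/τ)) = 9.23 × (1 − e^−2.60) = 8.54 K.

8.5 K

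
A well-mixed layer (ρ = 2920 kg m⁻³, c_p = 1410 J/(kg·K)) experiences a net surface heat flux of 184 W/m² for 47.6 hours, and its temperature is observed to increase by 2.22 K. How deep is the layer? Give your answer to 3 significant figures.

3.45 m

Heat input Q = F Δt = 184 × 1.71×10^5 s = 3.15×10^7 J/m².
Required areal heat capacity C = Q / ΔT = 1.42×10^7 J/(m²·K).
Depth D = C / (ρ c_p) = 1.42×10^7 / (2920 × 1410) = 3.45 m.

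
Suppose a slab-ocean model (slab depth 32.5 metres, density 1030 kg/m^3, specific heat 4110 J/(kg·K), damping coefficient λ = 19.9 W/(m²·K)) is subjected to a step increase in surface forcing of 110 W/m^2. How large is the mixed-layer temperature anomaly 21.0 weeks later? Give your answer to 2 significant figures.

Areal heat capacity C = ρ c_p D = 1030 × 4110 × 32.5 = 1.38×10^8 J m⁻² K⁻¹.
τ = C / λ = 1.38×10^8 / 19.9 = 6.91×10^6 s.
Equilibrium anomaly ΔT_eq = F / λ = 110 / 19.9 = 5.53 K.
t = 21.0 weeks = 1.27×10^7 s, so t/τ = 1.84.
ΔT(t) = ΔT_eq (1 − e^(−t/τ)) = 5.53 × (1 − e^−1.84) = 4.65 K.

4.6 K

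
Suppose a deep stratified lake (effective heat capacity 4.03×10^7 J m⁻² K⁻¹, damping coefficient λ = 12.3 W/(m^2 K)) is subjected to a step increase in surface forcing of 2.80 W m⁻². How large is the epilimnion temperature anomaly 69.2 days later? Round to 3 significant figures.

0.191 K

Areal heat capacity C = 4.03×10^7 J m⁻² K⁻¹ (given).
τ = C / λ = 4.03×10^7 / 12.3 = 3.28×10^6 s.
Equilibrium anomaly ΔT_eq = F / λ = 2.80 / 12.3 = 0.228 K.
t = 69.2 days = 5.98×10^6 s, so t/τ = 1.82.
ΔT(t) = ΔT_eq (1 − e^(−t/τ)) = 0.228 × (1 − e^−1.82) = 0.191 K.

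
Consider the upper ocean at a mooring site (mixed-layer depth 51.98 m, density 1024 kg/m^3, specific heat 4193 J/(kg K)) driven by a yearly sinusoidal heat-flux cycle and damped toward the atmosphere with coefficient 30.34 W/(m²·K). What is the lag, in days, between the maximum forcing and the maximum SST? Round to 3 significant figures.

Areal heat capacity C = ρ c_p D = 1024 × 4193 × 51.98 = 2.23×10^8 J/(m^2 K).
ω = 2π / 3.15×10^7 s = 1.99×10^-7 s⁻¹.
Phase lag φ = arctan(Cω/λ) = arctan(44.5/30.34) = 0.972 rad.
Time lag = φ / ω = 0.972 / 1.99×10^-7 = 4.88×10^6 s = 56.5 days.

56.5 days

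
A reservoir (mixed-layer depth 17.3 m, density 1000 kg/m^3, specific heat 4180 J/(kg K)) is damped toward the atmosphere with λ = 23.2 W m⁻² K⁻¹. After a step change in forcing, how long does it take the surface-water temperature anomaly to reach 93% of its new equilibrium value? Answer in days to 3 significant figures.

95.9 days

Areal heat capacity C = ρ c_p D = 1000 × 4180 × 17.3 = 7.23×10^7 J/(m^2 K).
τ = C / λ = 7.23×10^7 / 23.2 = 3.12×10^6 s.
Fraction reached: 1 − e^(−t/τ) = 0.93 ⇒ t = −τ ln(1 − 0.93) = τ × 2.66.
t = 8.29×10^6 s = 95.9 days.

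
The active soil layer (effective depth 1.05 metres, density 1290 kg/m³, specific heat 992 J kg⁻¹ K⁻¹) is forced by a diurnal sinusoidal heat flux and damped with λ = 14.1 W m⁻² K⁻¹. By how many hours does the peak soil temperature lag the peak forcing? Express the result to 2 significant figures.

Areal heat capacity C = ρ c_p D = 1290 × 992 × 1.05 = 1.34×10^6 J/(m²·K).
ω = 2π / 86400 s = 7.27×10^-5 s⁻¹.
Phase lag φ = arctan(Cω/λ) = arctan(97.7/14.1) = 1.43 rad.
Time lag = φ / ω = 1.43 / 7.27×10^-5 = 19600 s = 5.45 hours.

5.5 hours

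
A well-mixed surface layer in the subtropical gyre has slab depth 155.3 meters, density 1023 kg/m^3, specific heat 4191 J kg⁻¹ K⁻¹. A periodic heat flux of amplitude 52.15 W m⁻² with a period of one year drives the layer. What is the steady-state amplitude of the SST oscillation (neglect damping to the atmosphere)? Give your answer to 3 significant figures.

0.393 K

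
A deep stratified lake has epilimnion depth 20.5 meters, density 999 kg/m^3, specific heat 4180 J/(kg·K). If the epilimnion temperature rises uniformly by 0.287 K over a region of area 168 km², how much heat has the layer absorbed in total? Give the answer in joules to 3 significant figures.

Areal heat capacity C = ρ c_p D = 999 × 4180 × 20.5 = 8.56×10^7 J/(m²·K).
Heat per unit area: q = C ΔT = 8.56×10^7 × 0.287 = 2.46×10^7 J/m².
Total heat: Q = q × A = 2.46×10^7 × (168 × 10⁶ m²) = 4.13×10^15 J.

4.13×10^15 J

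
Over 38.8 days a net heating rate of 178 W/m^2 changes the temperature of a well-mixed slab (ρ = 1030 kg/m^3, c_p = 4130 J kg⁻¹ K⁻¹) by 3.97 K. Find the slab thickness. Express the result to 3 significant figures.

Heat input Q = F Δt = 178 × 3.35×10^6 s = 5.97×10^8 J/m².
Required areal heat capacity C = Q / ΔT = 1.50×10^8 J/(m²·K).
Depth D = C / (ρ c_p) = 1.50×10^8 / (1030 × 4130) = 35.3 m.

35.3 m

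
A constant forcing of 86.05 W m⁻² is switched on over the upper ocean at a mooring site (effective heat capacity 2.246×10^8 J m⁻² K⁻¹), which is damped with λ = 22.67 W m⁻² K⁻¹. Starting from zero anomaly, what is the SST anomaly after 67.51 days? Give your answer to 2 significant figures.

1.7 K

Areal heat capacity C = 2.246×10^8 J m⁻² K⁻¹ (given).
τ = C / λ = 2.25×10^8 / 22.67 = 9.91×10^6 s.
Equilibrium anomaly ΔT_eq = F / λ = 86.05 / 22.67 = 3.80 K.
t = 67.51 days = 5.83×10^6 s, so t/τ = 0.589.
ΔT(t) = ΔT_eq (1 − e^(−t/τ)) = 3.80 × (1 − e^−0.589) = 1.69 K.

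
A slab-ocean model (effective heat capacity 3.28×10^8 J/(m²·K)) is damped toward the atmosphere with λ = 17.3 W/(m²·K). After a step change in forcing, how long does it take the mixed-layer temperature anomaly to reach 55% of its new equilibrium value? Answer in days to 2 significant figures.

Areal heat capacity C = 3.28×10^8 J/(m²·K) (given).
τ = C / λ = 3.28×10^8 / 17.3 = 1.90×10^7 s.
Fraction reached: 1 − e^(−t/τ) = 0.55 ⇒ t = −τ ln(1 − 0.55) = τ × 0.799.
t = 1.51×10^7 s = 175 days.

180 days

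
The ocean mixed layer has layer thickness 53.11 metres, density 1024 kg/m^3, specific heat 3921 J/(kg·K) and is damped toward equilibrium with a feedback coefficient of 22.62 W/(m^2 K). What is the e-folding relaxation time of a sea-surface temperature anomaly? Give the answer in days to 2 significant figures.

110 days

Areal heat capacity C = ρ c_p D = 1024 × 3921 × 53.11 = 2.13×10^8 J/(m^2 K).
Relaxation time τ = C / λ = 2.13×10^8 / 22.62 = 9.43×10^6 s.
In days: 9.43×10^6 s / (86400 s/day) = 109 days.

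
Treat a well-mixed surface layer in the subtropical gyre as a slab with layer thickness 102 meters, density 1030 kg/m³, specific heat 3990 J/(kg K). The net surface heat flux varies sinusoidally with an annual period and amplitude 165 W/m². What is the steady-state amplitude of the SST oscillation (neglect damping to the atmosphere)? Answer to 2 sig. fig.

2.0 K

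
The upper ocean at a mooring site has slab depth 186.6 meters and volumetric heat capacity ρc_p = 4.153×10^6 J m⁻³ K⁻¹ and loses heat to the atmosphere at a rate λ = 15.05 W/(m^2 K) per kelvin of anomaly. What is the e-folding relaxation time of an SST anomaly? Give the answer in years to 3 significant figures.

1.63 years

Areal heat capacity C = ρc_p × D = 4.153×10^6 × 186.6 = 7.75×10^8 J/(m²·K).
Relaxation time τ = C / λ = 7.75×10^8 / 15.05 = 5.15×10^7 s.
In years: 5.15×10^7 s / (3.156×10^7 s/year) = 1.63 years.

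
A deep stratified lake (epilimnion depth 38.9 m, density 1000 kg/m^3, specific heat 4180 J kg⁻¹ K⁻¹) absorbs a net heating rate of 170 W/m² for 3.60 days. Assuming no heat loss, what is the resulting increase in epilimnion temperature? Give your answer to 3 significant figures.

0.325 K

Areal heat capacity C = ρ c_p D = 1000 × 4180 × 38.9 = 1.63×10^8 J m⁻² K⁻¹.
Net heat input Q = F Δt = 170 × (3.60 days × 86400 s/day) = 5.29×10^7 J/m².
ΔT = Q / C = 5.29×10^7 / 1.63×10^8 = 0.325 K.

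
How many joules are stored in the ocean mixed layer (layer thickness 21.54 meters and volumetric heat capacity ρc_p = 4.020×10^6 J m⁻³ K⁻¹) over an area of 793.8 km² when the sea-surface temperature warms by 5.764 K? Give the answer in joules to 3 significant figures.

3.96×10^17 J

Areal heat capacity C = ρc_p × D = 4.020×10^6 × 21.54 = 8.66×10^7 J/(m^2 K).
Heat per unit area: q = C ΔT = 8.66×10^7 × 5.764 = 4.99×10^8 J/m².
Total heat: Q = q × A = 4.99×10^8 × (793.8 × 10⁶ m²) = 3.96×10^17 J.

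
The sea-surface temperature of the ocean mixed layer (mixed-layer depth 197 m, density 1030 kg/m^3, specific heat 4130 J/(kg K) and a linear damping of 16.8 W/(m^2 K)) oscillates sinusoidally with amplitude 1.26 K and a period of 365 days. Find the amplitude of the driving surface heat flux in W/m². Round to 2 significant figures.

Areal heat capacity C = ρ c_p D = 1030 × 4130 × 197 = 8.38×10^8 J/(m²·K).
ω = 2π / 3.15×10^7 s = 1.99×10^-7 s⁻¹.
√((Cω)² + λ²) = √((167)² + 16.8²) = 168 W/(m²·K).
F₀ = A × √((Cω)²+λ²) = 1.26 × 168 = 211 W/m².

210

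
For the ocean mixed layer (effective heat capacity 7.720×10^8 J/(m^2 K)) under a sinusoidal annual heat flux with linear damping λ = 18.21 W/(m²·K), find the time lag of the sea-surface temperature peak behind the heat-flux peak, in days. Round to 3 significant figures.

84.4 days

Areal heat capacity C = 7.720×10^8 J/(m^2 K) (given).
ω = 2π / 3.15×10^7 s = 1.99×10^-7 s⁻¹.
Phase lag φ = arctan(Cω/λ) = arctan(154/18.21) = 1.45 rad.
Time lag = φ / ω = 1.45 / 1.99×10^-7 = 7.29×10^6 s = 84.4 days.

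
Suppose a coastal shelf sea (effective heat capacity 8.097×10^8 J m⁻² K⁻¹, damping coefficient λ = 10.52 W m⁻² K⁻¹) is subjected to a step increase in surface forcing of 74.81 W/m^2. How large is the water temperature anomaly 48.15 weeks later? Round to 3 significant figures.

2.24 K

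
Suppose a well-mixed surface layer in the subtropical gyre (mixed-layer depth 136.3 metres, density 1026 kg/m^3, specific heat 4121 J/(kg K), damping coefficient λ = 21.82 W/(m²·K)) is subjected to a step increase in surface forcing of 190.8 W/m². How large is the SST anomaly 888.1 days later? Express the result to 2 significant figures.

8.3 K

Areal heat capacity C = ρ c_p D = 1026 × 4121 × 136.3 = 5.76×10^8 J/(m^2 K).
τ = C / λ = 5.76×10^8 / 21.82 = 2.64×10^7 s.
Equilibrium anomaly ΔT_eq = F / λ = 190.8 / 21.82 = 8.74 K.
t = 888.1 days = 7.67×10^7 s, so t/τ = 2.91.
ΔT(t) = ΔT_eq (1 − e^(−t/τ)) = 8.74 × (1 − e^−2.91) = 8.27 K.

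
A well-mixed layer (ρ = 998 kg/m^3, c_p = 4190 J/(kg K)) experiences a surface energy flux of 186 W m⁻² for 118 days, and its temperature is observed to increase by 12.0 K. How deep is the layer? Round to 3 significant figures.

37.8 m

Heat input Q = F Δt = 186 × 1.02×10^7 s = 1.90×10^9 J/m².
Required areal heat capacity C = Q / ΔT = 1.58×10^8 J/(m²·K).
Depth D = C / (ρ c_p) = 1.58×10^8 / (998 × 4190) = 37.8 m.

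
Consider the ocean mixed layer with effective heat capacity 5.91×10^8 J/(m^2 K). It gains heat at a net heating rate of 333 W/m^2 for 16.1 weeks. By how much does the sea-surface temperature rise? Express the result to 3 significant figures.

5.49 K

Areal heat capacity C = 5.91×10^8 J/(m^2 K) (given).
Net heat input Q = F Δt = 333 × (16.1 weeks × 6.048×10^5 s/week) = 3.24×10^9 J/m².
ΔT = Q / C = 3.24×10^9 / 5.91×10^8 = 5.49 K.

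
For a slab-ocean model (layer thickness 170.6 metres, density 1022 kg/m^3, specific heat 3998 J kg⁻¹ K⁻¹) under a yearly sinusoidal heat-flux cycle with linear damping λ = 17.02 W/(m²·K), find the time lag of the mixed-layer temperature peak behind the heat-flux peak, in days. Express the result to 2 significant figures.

Areal heat capacity C = ρ c_p D = 1022 × 3998 × 170.6 = 6.97×10^8 J/(m^2 K).
ω = 2π / 3.15×10^7 s = 1.99×10^-7 s⁻¹.
Phase lag φ = arctan(Cω/λ) = arctan(139/17.02) = 1.45 rad.
Time lag = φ / ω = 1.45 / 1.99×10^-7 = 7.27×10^6 s = 84.2 days.

84 days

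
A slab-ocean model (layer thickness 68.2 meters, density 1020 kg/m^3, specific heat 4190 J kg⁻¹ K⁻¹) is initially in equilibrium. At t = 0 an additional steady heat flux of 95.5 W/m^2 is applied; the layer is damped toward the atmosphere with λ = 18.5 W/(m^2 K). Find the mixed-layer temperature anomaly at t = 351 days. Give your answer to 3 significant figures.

Areal heat capacity C = ρ c_p D = 1020 × 4190 × 68.2 = 2.91×10^8 J/(m^2 K).
τ = C / λ = 2.91×10^8 / 18.5 = 1.58×10^7 s.
Equilibrium anomaly ΔT_eq = F / λ = 95.5 / 18.5 = 5.16 K.
t = 351 days = 3.03×10^7 s, so t/τ = 1.92.
ΔT(t) = ΔT_eq (1 − e^(−t/τ)) = 5.16 × (1 − e^−1.92) = 4.41 K.

4.41 K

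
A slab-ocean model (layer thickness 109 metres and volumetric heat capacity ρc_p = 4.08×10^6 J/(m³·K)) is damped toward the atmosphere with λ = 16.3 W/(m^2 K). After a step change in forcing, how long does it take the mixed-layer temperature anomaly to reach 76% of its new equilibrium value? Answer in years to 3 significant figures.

Areal heat capacity C = ρc_p × D = 4.08×10^6 × 109 = 4.45×10^8 J m⁻² K⁻¹.
τ = C / λ = 4.45×10^8 / 16.3 = 2.73×10^7 s.
Fraction reached: 1 − e^(−t/τ) = 0.76 ⇒ t = −τ ln(1 − 0.76) = τ × 1.43.
t = 3.89×10^7 s = 1.23 years.

1.23 years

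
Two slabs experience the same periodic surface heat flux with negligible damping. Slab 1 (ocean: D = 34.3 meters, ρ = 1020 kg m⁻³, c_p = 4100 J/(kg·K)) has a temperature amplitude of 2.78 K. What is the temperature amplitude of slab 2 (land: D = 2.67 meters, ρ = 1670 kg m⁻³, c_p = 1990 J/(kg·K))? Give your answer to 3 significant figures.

44.9 K

C_ocean = 1.43×10^8 J/(m²·K); C_land = 8.87×10^6 J/(m²·K).
A ∝ 1/C ⇒ A_land = A_ocean × C_ocean/C_land = 2.78 × 16.2 = 44.9 K.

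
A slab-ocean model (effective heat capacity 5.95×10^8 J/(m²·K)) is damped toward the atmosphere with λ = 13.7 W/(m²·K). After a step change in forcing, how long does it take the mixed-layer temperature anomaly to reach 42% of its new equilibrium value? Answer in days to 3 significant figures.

Areal heat capacity C = 5.95×10^8 J/(m²·K) (given).
τ = C / λ = 5.95×10^8 / 13.7 = 4.34×10^7 s.
Fraction reached: 1 − e^(−t/τ) = 0.42 ⇒ t = −τ ln(1 − 0.42) = τ × 0.545.
t = 2.37×10^7 s = 274 days.

274 days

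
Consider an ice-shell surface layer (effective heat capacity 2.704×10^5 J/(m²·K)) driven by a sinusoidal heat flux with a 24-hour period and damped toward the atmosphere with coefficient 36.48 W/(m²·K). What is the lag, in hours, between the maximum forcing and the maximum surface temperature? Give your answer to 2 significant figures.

Areal heat capacity C = 2.704×10^5 J/(m²·K) (given).
ω = 2π / 86400 s = 7.27×10^-5 s⁻¹.
Phase lag φ = arctan(Cω/λ) = arctan(19.7/36.48) = 0.494 rad.
Time lag = φ / ω = 0.494 / 7.27×10^-5 = 6800 s = 1.89 hours.

1.9 hours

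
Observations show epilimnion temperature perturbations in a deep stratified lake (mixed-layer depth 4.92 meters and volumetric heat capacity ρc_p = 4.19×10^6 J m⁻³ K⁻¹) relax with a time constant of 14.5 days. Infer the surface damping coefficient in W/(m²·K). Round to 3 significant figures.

Areal heat capacity C = ρc_p × D = 4.19×10^6 × 4.92 = 2.06×10^7 J m⁻² K⁻¹.
τ = 14.5 days = 1.25×10^6 s.
λ = C / τ = 2.06×10^7 / 1.25×10^6 = 16.5 W/(m²·K).

16.5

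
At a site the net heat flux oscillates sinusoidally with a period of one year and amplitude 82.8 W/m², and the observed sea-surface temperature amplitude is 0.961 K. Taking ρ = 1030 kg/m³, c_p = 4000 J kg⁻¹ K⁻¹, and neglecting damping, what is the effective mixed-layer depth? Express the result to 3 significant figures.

ω = 2π / 3.15×10^7 s = 1.99×10^-7 s⁻¹.
Required C = F₀ / (A ω) = 82.8 / (0.961 × 1.99×10^-7) = 4.32×10^8 J/(m²·K).
D = C / (ρ c_p) = 4.32×10^8 / (1030 × 4000) = 105 m.

105 m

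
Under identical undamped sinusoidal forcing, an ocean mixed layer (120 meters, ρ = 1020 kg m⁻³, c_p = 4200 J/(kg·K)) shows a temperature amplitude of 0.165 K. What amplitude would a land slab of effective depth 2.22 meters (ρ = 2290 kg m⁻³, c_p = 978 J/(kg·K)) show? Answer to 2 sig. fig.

17 K

C_ocean = 5.14×10^8 J/(m²·K); C_land = 4.97×10^6 J/(m²·K).
A ∝ 1/C ⇒ A_land = A_ocean × C_ocean/C_land = 0.165 × 103 = 17.1 K.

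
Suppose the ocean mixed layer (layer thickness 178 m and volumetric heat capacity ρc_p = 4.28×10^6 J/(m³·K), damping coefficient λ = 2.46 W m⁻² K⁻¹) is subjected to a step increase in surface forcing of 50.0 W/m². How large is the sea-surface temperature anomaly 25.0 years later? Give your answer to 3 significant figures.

Areal heat capacity C = ρc_p × D = 4.28×10^6 × 178 = 7.62×10^8 J/(m²·K).
τ = C / λ = 7.62×10^8 / 2.46 = 3.10×10^8 s.
Equilibrium anomaly ΔT_eq = F / λ = 50.0 / 2.46 = 20.3 K.
t = 25.0 years = 7.89×10^8 s, so t/τ = 2.55.
ΔT(t) = ΔT_eq (1 − e^(−t/τ)) = 20.3 × (1 − e^−2.55) = 18.7 K.

18.7 K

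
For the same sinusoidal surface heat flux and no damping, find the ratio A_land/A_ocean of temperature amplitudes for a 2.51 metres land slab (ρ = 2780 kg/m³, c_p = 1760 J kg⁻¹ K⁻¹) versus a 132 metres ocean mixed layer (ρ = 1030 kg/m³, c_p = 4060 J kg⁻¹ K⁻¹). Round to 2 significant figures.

C_ocean = 1030 × 4060 × 132 = 5.52×10^8 J/(m²·K).
C_land = 2780 × 1760 × 2.51 = 1.23×10^7 J/(m²·K).
Undamped amplitude ∝ 1/C, so A_land/A_ocean = C_ocean/C_land = 44.9.

45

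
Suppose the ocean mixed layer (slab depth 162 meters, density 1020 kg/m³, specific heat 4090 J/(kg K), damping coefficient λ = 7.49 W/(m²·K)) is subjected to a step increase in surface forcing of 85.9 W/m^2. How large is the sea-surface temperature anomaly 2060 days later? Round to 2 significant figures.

9.9 K

Areal heat capacity C = ρ c_p D = 1020 × 4090 × 162 = 6.76×10^8 J/(m^2 K).
τ = C / λ = 6.76×10^8 / 7.49 = 9.02×10^7 s.
Equilibrium anomaly ΔT_eq = F / λ = 85.9 / 7.49 = 11.5 K.
t = 2060 days = 1.78×10^8 s, so t/τ = 1.97.
ΔT(t) = ΔT_eq (1 − e^(−t/τ)) = 11.5 × (1 − e^−1.97) = 9.87 K.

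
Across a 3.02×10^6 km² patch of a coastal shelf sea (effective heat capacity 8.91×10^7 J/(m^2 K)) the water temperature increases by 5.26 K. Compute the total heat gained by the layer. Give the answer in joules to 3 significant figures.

Areal heat capacity C = 8.91×10^7 J/(m^2 K) (given).
Heat per unit area: q = C ΔT = 8.91×10^7 × 5.26 = 4.69×10^8 J/m².
Total heat: Q = q × A = 4.69×10^8 × (3.02×10^6 × 10⁶ m²) = 1.42×10^21 J.

1.42×10^21 J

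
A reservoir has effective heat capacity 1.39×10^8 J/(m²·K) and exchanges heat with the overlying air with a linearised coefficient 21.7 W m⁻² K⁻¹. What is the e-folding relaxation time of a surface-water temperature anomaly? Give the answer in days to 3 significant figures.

74.1 days

Areal heat capacity C = 1.39×10^8 J/(m²·K) (given).
Relaxation time τ = C / λ = 1.39×10^8 / 21.7 = 6.41×10^6 s.
In days: 6.41×10^6 s / (86400 s/day) = 74.1 days.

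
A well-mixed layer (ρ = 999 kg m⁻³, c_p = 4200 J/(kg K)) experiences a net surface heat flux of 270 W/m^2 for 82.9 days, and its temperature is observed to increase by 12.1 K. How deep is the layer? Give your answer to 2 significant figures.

38 m

Heat input Q = F Δt = 270 × 7.16×10^6 s = 1.93×10^9 J/m².
Required areal heat capacity C = Q / ΔT = 1.60×10^8 J/(m²·K).
Depth D = C / (ρ c_p) = 1.60×10^8 / (999 × 4200) = 38.1 m.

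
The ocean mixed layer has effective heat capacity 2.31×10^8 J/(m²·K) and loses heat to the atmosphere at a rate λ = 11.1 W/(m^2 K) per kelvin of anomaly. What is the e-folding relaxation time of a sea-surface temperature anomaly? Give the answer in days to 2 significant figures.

Areal heat capacity C = 2.31×10^8 J/(m²·K) (given).
Relaxation time τ = C / λ = 2.31×10^8 / 11.1 = 2.08×10^7 s.
In days: 2.08×10^7 s / (86400 s/day) = 241 days.

240 days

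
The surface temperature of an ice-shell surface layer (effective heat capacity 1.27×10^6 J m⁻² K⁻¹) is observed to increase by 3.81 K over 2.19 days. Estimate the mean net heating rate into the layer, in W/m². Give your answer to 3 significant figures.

Areal heat capacity C = 1.27×10^6 J m⁻² K⁻¹ (given).
Required heat per unit area: Q = C ΔT = 1.27×10^6 × 3.81 = 4.84×10^6 J/m².
Flux F = Q / Δt = 4.84×10^6 / 1.89×10^5 s = 25.6 W/m².

25.6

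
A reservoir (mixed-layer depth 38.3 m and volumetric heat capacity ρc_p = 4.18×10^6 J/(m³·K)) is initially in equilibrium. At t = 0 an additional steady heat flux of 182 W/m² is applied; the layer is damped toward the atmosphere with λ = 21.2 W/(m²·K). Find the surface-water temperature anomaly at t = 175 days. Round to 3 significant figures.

7.43 K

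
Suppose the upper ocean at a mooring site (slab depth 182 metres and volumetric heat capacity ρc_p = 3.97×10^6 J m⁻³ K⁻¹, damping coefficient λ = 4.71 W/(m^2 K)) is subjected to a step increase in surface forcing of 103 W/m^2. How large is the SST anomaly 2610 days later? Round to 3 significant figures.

16.8 K

Areal heat capacity C = ρc_p × D = 3.97×10^6 × 182 = 7.23×10^8 J/(m²·K).
τ = C / λ = 7.23×10^8 / 4.71 = 1.53×10^8 s.
Equilibrium anomaly ΔT_eq = F / λ = 103 / 4.71 = 21.9 K.
t = 2610 days = 2.26×10^8 s, so t/τ = 1.47.
ΔT(t) = ΔT_eq (1 − e^(−t/τ)) = 21.9 × (1 − e^−1.47) = 16.8 K.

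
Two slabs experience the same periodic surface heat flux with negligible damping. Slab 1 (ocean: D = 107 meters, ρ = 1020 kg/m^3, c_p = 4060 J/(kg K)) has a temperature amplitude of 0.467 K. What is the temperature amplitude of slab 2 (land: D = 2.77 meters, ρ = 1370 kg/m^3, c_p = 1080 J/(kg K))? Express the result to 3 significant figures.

C_ocean = 4.43×10^8 J/(m²·K); C_land = 4.10×10^6 J/(m²·K).
A ∝ 1/C ⇒ A_land = A_ocean × C_ocean/C_land = 0.467 × 108 = 50.5 K.

50.5 K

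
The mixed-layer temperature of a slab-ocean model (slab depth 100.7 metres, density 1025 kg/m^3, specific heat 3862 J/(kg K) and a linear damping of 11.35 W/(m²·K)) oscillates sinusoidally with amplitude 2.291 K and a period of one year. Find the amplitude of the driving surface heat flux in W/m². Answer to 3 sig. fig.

Areal heat capacity C = ρ c_p D = 1025 × 3862 × 100.7 = 3.99×10^8 J/(m²·K).
ω = 2π / 3.15×10^7 s = 1.99×10^-7 s⁻¹.
√((Cω)² + λ²) = √((79.4)² + 11.35²) = 80.2 W/(m²·K).
F₀ = A × √((Cω)²+λ²) = 2.291 × 80.2 = 184 W/m².

184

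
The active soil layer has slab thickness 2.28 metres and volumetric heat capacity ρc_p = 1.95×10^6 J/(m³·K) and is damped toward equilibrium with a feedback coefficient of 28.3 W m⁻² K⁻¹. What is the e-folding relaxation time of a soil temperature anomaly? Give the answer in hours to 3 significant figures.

Areal heat capacity C = ρc_p × D = 1.95×10^6 × 2.28 = 4.45×10^6 J/(m²·K).
Relaxation time τ = C / λ = 4.45×10^6 / 28.3 = 1.57×10^5 s.
In hours: 1.57×10^5 s / (3600 s/hour) = 43.6 hours.

43.6 hours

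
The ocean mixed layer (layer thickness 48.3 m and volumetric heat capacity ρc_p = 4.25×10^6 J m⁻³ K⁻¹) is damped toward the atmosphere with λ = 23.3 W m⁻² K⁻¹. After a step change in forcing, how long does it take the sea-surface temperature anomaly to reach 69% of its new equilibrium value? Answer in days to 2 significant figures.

120 days

Areal heat capacity C = ρc_p × D = 4.25×10^6 × 48.3 = 2.05×10^8 J/(m²·K).
τ = C / λ = 2.05×10^8 / 23.3 = 8.81×10^6 s.
Fraction reached: 1 − e^(−t/τ) = 0.69 ⇒ t = −τ ln(1 − 0.69) = τ × 1.17.
t = 1.03×10^7 s = 119 days.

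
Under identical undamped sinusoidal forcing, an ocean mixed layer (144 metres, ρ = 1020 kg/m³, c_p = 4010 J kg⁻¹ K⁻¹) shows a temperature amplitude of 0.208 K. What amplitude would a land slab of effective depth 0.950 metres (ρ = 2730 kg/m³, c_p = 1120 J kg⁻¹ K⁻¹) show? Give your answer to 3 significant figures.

C_ocean = 5.89×10^8 J/(m²·K); C_land = 2.90×10^6 J/(m²·K).
A ∝ 1/C ⇒ A_land = A_ocean × C_ocean/C_land = 0.208 × 203 = 42.2 K.

42.2 K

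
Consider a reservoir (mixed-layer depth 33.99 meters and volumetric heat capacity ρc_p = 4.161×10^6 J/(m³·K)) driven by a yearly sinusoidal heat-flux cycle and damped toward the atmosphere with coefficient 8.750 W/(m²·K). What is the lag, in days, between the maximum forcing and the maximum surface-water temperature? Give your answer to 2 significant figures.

74 days

Areal heat capacity C = ρc_p × D = 4.161×10^6 × 33.99 = 1.41×10^8 J/(m^2 K).
ω = 2π / 3.15×10^7 s = 1.99×10^-7 s⁻¹.
Phase lag φ = arctan(Cω/λ) = arctan(28.2/8.750) = 1.27 rad.
Time lag = φ / ω = 1.27 / 1.99×10^-7 = 6.37×10^6 s = 73.8 days.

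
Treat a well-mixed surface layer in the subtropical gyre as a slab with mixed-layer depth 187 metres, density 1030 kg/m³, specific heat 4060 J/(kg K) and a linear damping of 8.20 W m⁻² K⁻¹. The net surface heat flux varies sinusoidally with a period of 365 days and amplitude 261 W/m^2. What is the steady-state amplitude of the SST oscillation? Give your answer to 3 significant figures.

1.67 K

Areal heat capacity C = ρ c_p D = 1030 × 4060 × 187 = 7.82×10^8 J/(m²·K).
Angular frequency ω = 2π / T = 2π / 3.15×10^7 s = 1.99×10^-7 s⁻¹.
√((Cω)² + λ²) = √((156)² + 8.20²) = 156 W/(m²·K).
Amplitude A = F₀ / √((Cω)²+λ²) = 261 / 156 = 1.67 K.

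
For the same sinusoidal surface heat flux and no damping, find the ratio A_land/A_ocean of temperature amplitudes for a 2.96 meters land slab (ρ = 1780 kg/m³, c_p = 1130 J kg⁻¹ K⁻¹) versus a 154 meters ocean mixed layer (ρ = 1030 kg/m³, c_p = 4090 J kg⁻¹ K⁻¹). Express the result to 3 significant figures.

109

C_ocean = 1030 × 4090 × 154 = 6.49×10^8 J/(m²·K).
C_land = 1780 × 1130 × 2.96 = 5.95×10^6 J/(m²·K).
Undamped amplitude ∝ 1/C, so A_land/A_ocean = C_ocean/C_land = 109.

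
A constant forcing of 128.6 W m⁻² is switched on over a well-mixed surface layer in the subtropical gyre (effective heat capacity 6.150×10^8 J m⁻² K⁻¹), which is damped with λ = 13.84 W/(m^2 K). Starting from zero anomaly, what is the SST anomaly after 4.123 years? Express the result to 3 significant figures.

Areal heat capacity C = 6.150×10^8 J m⁻² K⁻¹ (given).
τ = C / λ = 6.15×10^8 / 13.84 = 4.44×10^7 s.
Equilibrium anomaly ΔT_eq = F / λ = 128.6 / 13.84 = 9.29 K.
t = 4.123 years = 1.30×10^8 s, so t/τ = 2.93.
ΔT(t) = ΔT_eq (1 − e^(−t/τ)) = 9.29 × (1 − e^−2.93) = 8.79 K.

8.79 K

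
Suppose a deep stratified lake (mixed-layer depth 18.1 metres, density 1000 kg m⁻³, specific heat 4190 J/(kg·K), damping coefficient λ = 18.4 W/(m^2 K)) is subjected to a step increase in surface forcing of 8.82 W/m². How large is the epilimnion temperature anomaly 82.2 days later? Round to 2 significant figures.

Areal heat capacity C = ρ c_p D = 1000 × 4190 × 18.1 = 7.58×10^7 J/(m^2 K).
τ = C / λ = 7.58×10^7 / 18.4 = 4.12×10^6 s.
Equilibrium anomaly ΔT_eq = F / λ = 8.82 / 18.4 = 0.479 K.
t = 82.2 days = 7.10×10^6 s, so t/τ = 1.72.
ΔT(t) = ΔT_eq (1 − e^(−t/τ)) = 0.479 × (1 − e^−1.72) = 0.394 K.

0.39 K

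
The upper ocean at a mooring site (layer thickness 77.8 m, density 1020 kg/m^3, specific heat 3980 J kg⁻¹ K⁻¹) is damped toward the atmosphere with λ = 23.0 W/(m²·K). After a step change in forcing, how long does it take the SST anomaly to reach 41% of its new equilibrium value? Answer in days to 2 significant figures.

84 days

Areal heat capacity C = ρ c_p D = 1020 × 3980 × 77.8 = 3.16×10^8 J/(m^2 K).
τ = C / λ = 3.16×10^8 / 23.0 = 1.37×10^7 s.
Fraction reached: 1 − e^(−t/τ) = 0.41 ⇒ t = −τ ln(1 − 0.41) = τ × 0.528.
t = 7.25×10^6 s = 83.9 days.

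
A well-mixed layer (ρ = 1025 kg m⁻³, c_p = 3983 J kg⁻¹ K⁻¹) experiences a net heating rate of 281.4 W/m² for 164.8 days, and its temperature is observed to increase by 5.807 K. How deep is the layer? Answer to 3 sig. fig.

169 m

Heat input Q = F Δt = 281.4 × 1.42×10^7 s = 4.01×10^9 J/m².
Required areal heat capacity C = Q / ΔT = 6.90×10^8 J/(m²·K).
Depth D = C / (ρ c_p) = 6.90×10^8 / (1025 × 3983) = 169 m.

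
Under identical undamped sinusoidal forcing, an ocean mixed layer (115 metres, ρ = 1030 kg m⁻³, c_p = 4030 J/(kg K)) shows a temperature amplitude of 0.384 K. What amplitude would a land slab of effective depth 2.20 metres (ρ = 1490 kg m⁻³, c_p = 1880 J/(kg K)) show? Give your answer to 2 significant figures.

30 K

C_ocean = 4.77×10^8 J/(m²·K); C_land = 6.16×10^6 J/(m²·K).
A ∝ 1/C ⇒ A_land = A_ocean × C_ocean/C_land = 0.384 × 77.5 = 29.7 K.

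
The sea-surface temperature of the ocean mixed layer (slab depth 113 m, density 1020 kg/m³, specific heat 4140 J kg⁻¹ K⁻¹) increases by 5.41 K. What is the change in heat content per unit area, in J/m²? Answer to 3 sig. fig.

Areal heat capacity C = ρ c_p D = 1020 × 4140 × 113 = 4.77×10^8 J/(m^2 K).
ΔQ = C ΔT = 4.77×10^8 × 5.41 = 2.58×10^9 J/m².

2.58×10^9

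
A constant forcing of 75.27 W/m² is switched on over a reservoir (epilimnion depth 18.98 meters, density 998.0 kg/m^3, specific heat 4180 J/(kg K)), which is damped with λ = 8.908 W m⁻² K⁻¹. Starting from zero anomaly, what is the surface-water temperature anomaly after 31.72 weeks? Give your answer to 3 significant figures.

7.47 K

Areal heat capacity C = ρ c_p D = 998.0 × 4180 × 18.98 = 7.92×10^7 J/(m^2 K).
τ = C / λ = 7.92×10^7 / 8.908 = 8.89×10^6 s.
Equilibrium anomaly ΔT_eq = F / λ = 75.27 / 8.908 = 8.45 K.
t = 31.72 weeks = 1.92×10^7 s, so t/τ = 2.16.
ΔT(t) = ΔT_eq (1 − e^(−t/τ)) = 8.45 × (1 − e^−2.16) = 7.47 K.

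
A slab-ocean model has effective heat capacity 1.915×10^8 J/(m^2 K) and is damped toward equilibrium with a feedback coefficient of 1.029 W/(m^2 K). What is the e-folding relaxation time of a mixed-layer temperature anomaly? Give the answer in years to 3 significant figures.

5.90 years

Areal heat capacity C = 1.915×10^8 J/(m^2 K) (given).
Relaxation time τ = C / λ = 1.91×10^8 / 1.029 = 1.86×10^8 s.
In years: 1.86×10^8 s / (3.156×10^7 s/year) = 5.90 years.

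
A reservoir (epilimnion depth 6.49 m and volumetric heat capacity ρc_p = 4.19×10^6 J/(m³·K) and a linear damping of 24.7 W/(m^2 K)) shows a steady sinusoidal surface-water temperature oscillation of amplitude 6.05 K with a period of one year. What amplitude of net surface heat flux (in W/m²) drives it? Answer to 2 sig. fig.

150

Areal heat capacity C = ρc_p × D = 4.19×10^6 × 6.49 = 2.72×10^7 J/(m^2 K).
ω = 2π / 3.15×10^7 s = 1.99×10^-7 s⁻¹.
√((Cω)² + λ²) = √((5.42)² + 24.7²) = 25.3 W/(m²·K).
F₀ = A × √((Cω)²+λ²) = 6.05 × 25.3 = 153 W/m².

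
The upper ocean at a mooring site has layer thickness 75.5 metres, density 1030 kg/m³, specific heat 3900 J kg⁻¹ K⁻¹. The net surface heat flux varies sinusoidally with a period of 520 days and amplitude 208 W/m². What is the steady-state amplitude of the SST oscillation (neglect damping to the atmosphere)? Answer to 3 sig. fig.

Areal heat capacity C = ρ c_p D = 1030 × 3900 × 75.5 = 3.03×10^8 J m⁻² K⁻¹.
Angular frequency ω = 2π / T = 2π / 4.49×10^7 s = 1.40×10^-7 s⁻¹.
Cω = 3.03×10^8 × 1.40×10^-7 = 42.4 W/(m²·K).
Amplitude A = F₀ / (Cω) = 208 / 42.4 = 4.90 K.

4.90 K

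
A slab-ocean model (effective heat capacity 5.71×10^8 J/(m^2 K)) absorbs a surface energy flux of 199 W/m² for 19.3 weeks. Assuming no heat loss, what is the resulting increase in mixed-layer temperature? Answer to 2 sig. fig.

4.1 K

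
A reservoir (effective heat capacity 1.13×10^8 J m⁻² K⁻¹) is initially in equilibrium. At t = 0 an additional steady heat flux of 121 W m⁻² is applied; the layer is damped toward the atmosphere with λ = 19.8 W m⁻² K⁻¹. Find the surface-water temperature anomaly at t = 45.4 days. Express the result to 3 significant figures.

Areal heat capacity C = 1.13×10^8 J m⁻² K⁻¹ (given).
τ = C / λ = 1.13×10^8 / 19.8 = 5.71×10^6 s.
Equilibrium anomaly ΔT_eq = F / λ = 121 / 19.8 = 6.11 K.
t = 45.4 days = 3.92×10^6 s, so t/τ = 0.687.
ΔT(t) = ΔT_eq (1 − e^(−t/τ)) = 6.11 × (1 − e^−0.687) = 3.04 K.

3.04 K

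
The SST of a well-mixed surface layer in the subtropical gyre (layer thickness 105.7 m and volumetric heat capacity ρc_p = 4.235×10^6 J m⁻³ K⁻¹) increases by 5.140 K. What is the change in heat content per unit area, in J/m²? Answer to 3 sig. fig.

2.30×10^9

Areal heat capacity C = ρc_p × D = 4.235×10^6 × 105.7 = 4.48×10^8 J m⁻² K⁻¹.
ΔQ = C ΔT = 4.48×10^8 × 5.140 = 2.30×10^9 J/m².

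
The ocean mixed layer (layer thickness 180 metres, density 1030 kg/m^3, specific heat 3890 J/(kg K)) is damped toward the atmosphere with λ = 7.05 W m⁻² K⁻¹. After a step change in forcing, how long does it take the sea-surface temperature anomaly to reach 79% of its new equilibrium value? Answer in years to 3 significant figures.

Areal heat capacity C = ρ c_p D = 1030 × 3890 × 180 = 7.21×10^8 J/(m^2 K).
τ = C / λ = 7.21×10^8 / 7.05 = 1.02×10^8 s.
Fraction reached: 1 − e^(−t/τ) = 0.79 ⇒ t = −τ ln(1 − 0.79) = τ × 1.56.
t = 1.60×10^8 s = 5.06 years.

5.06 years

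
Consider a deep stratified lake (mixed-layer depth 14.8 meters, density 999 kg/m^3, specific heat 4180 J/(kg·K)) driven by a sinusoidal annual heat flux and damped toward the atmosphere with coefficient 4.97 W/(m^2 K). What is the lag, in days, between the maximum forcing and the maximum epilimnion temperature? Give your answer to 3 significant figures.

69.0 days

Areal heat capacity C = ρ c_p D = 999 × 4180 × 14.8 = 6.18×10^7 J/(m^2 K).
ω = 2π / 3.15×10^7 s = 1.99×10^-7 s⁻¹.
Phase lag φ = arctan(Cω/λ) = arctan(12.3/4.97) = 1.19 rad.
Time lag = φ / ω = 1.19 / 1.99×10^-7 = 5.96×10^6 s = 69.0 days.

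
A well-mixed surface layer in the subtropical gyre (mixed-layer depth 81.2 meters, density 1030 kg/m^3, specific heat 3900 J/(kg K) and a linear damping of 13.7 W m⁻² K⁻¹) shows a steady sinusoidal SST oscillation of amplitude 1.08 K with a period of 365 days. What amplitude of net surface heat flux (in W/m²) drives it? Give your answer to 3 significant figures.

Areal heat capacity C = ρ c_p D = 1030 × 3900 × 81.2 = 3.26×10^8 J m⁻² K⁻¹.
ω = 2π / 3.15×10^7 s = 1.99×10^-7 s⁻¹.
√((Cω)² + λ²) = √((65.0)² + 13.7²) = 66.4 W/(m²·K).
F₀ = A × √((Cω)²+λ²) = 1.08 × 66.4 = 71.7 W/m².

71.7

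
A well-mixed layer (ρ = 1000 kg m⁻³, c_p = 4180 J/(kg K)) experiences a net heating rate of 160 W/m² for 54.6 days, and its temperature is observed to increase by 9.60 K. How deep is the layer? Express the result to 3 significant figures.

Heat input Q = F Δt = 160 × 4.72×10^6 s = 7.55×10^8 J/m².
Required areal heat capacity C = Q / ΔT = 7.86×10^7 J/(m²·K).
Depth D = C / (ρ c_p) = 7.86×10^7 / (1000 × 4180) = 18.8 m.

18.8 m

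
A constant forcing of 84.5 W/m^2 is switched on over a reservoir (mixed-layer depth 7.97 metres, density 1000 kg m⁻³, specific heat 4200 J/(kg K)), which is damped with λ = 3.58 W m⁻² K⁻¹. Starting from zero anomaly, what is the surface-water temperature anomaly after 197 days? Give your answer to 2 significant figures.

20 K

Areal heat capacity C = ρ c_p D = 1000 × 4200 × 7.97 = 3.35×10^7 J/(m^2 K).
τ = C / λ = 3.35×10^7 / 3.58 = 9.35×10^6 s.
Equilibrium anomaly ΔT_eq = F / λ = 84.5 / 3.58 = 23.6 K.
t = 197 days = 1.70×10^7 s, so t/τ = 1.82.
ΔT(t) = ΔT_eq (1 − e^(−t/τ)) = 23.6 × (1 − e^−1.82) = 19.8 K.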